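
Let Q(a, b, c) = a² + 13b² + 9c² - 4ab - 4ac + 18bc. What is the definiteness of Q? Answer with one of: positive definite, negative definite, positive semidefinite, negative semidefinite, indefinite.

positive definite

The symmetric matrix of Q is A = [[1, -2, -2], [-2, 13, 9], [-2, 9, 9]].
Leading principal minors: Δ_1 = 1, Δ_2 = 9, Δ_3 = 20.
All leading principal minors are positive, so by Sylvester's criterion Q is positive definite.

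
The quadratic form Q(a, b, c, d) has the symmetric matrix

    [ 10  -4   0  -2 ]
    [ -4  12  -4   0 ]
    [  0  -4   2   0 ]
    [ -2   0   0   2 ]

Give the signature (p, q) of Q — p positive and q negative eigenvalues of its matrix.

(4, 0)

Symmetric row and column elimination reduces A to a congruent diagonal form with pivots 10, 52/5, 6/13, 4/3.
That gives 4 positive pivots.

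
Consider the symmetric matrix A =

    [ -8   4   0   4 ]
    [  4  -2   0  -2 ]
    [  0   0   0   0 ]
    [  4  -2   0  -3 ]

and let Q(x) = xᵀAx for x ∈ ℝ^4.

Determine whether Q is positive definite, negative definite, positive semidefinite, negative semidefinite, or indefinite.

negative semidefinite

Row-reducing A symmetrically gives the diagonal entries -8, 0, 0, -1.
Counting signs: 2 negative, 2 zero.
Hence Q is negative semidefinite.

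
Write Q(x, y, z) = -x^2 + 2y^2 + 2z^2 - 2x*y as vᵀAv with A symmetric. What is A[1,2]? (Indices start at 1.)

-1

The coefficient of x·y in Q is -2. For a symmetric A this equals A[1,2] + A[2,1] = 2·A[1,2].
So A[1,2] = -2/2 = -1.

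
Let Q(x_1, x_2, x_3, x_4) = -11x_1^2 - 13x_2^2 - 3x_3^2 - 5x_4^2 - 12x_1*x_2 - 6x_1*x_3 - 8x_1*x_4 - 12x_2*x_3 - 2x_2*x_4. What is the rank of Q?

Write A = [[-11, -6, -3, -4], [-6, -13, -6, -1], [-3, -6, -3, 0], [-4, -1, 0, -5]].
Symmetric row and column elimination reduces A to a congruent diagonal form with pivots -11, -107/11, -24/107, -2.
Counting signs: 4 negative.
The rank is the number of nonzero pivots: 4.

4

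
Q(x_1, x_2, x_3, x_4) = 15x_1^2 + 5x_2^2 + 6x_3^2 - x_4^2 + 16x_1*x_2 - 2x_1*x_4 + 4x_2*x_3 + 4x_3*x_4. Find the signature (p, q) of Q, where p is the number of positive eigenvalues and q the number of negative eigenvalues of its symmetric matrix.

(3, 1)

The symmetric matrix is A = [[15, 8, 0, -1], [8, 5, 2, 0], [0, 2, 6, 2], [-1, 0, 2, -1]].
Applying the same elementary operations to the rows and columns of A produces a congruent diagonal matrix with entries 15, 11/15, 6/11, -2.
Counting signs: 3 positive, 1 negative.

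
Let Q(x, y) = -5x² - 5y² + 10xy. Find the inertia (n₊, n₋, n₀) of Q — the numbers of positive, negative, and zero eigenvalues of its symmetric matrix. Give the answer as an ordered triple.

The associated matrix is A = [[-5, 5], [5, -5]].
Symmetric row and column elimination reduces A to a congruent diagonal form with pivots -5, 0.
That gives 1 negative, 1 zero pivots.

(0, 1, 1)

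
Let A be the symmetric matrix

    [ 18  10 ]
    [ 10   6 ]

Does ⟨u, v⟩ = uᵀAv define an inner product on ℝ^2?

For the 2×2 matrix [[18, 10], [10, 6]]: det = 18·6 − (10)² = 8, trace = 24.
det > 0 so both eigenvalues share the sign of the trace; trace = 24 > 0 ⇒ both positive.
⟨·,·⟩ is an inner product exactly when A is positive definite.

yes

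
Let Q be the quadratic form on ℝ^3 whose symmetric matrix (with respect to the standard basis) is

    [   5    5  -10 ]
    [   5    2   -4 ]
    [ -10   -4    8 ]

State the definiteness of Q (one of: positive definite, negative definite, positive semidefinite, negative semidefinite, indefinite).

indefinite

Symmetric row and column elimination reduces A to a congruent diagonal form with pivots 5, -3, 0.
That gives 1 positive, 1 negative, 1 zero pivots.
Hence Q is indefinite.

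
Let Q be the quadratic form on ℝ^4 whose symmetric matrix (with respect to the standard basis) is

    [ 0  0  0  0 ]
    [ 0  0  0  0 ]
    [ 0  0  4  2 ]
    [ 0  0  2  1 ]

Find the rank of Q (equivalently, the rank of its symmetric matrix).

1

Congruent diagonalization of A (simultaneous row and column reduction) yields pivots 0, 0, 4, 0.
That gives 1 positive, 3 zero pivots.
The rank is the number of nonzero pivots: 1.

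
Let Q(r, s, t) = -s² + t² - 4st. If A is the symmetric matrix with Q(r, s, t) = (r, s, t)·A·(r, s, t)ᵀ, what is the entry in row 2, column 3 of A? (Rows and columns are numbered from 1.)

-2

The coefficient of s·t in Q is -4. For a symmetric A this equals A[2,3] + A[3,2] = 2·A[2,3].
So A[2,3] = -4/2 = -2.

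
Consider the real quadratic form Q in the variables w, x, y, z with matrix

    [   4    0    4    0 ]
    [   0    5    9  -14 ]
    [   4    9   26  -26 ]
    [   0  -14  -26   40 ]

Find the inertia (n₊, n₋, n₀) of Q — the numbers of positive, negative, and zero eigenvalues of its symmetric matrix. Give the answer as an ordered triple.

(4, 0, 0)

Symmetric row and column elimination reduces A to a congruent diagonal form with pivots 4, 5, 29/5, 20/29.
That gives 4 positive pivots.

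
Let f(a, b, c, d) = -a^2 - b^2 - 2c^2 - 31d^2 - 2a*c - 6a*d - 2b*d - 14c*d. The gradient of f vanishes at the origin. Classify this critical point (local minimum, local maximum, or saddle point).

The Hessian at the origin is H = [[-2, 0, -2, -6], [0, -2, 0, -2], [-2, 0, -4, -14], [-6, -2, -14, -62]].
Row-reducing H symmetrically gives the diagonal entries -2, -2, -2, -10.
So there are 4 negative pivots.
H is negative definite, so the origin is a strict local maximum.

local maximum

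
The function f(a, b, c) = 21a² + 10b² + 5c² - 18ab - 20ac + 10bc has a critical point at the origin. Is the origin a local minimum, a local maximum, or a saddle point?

local minimum

The Hessian at the origin is H = [[42, -18, -20], [-18, 20, 10], [-20, 10, 10]].
An LDLᵀ factorisation of H has diagonal entries 42, 86/7, 40/129.
Counting signs: 3 positive.
H is positive definite, so the origin is a strict local minimum.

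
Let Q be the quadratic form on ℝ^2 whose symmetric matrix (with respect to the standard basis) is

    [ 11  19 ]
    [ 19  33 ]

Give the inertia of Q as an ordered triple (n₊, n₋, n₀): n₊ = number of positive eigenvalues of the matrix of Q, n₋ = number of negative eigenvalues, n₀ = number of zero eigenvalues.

Symmetric row and column elimination reduces A to a congruent diagonal form with pivots 11, 2/11.
That gives 2 positive pivots.

(2, 0, 0)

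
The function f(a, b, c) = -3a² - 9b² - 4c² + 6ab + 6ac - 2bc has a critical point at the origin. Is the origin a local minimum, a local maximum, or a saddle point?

The Hessian at the origin is H = [[-6, 6, 6], [6, -18, -2], [6, -2, -8]].
Row-reducing H symmetrically gives the diagonal entries -6, -12, -2/3.
That gives 3 negative pivots.
H is negative definite, so the origin is a strict local maximum.

local maximum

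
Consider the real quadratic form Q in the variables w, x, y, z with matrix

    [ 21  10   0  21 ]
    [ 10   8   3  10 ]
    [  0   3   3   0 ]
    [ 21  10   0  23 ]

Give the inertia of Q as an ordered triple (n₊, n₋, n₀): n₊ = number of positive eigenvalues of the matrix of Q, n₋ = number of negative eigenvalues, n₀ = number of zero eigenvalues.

(4, 0, 0)

Row-reducing A symmetrically gives the diagonal entries 21, 68/21, 15/68, 2.
That gives 4 positive pivots.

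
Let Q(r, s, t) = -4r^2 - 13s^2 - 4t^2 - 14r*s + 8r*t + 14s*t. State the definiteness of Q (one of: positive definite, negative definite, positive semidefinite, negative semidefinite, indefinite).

Write A = [[-4, -7, 4], [-7, -13, 7], [4, 7, -4]].
Applying the same elementary operations to the rows and columns of A produces a congruent diagonal matrix with entries -4, -3/4, 0.
Counting signs: 2 negative, 1 zero.
Hence Q is negative semidefinite.

negative semidefinite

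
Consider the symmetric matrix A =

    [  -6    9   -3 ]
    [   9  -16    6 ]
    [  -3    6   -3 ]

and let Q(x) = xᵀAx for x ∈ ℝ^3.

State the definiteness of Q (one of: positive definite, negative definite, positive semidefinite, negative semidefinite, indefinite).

An LDLᵀ factorisation of A has diagonal entries -6, -5/2, -3/5.
Counting signs: 3 negative.
Hence Q is negative definite.

negative definite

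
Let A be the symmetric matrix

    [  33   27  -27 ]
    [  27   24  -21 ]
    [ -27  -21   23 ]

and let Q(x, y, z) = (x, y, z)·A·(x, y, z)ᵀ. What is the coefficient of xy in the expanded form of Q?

54

The coefficient of xy is A[1,2] + A[2,1] = 2·27 = 54.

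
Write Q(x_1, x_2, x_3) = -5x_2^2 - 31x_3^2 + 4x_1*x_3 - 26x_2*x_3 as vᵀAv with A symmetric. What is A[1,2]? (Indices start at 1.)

0

The coefficient of x_1·x_2 in Q is 0. For a symmetric A this equals A[1,2] + A[2,1] = 2·A[1,2].
So A[1,2] = 0/2 = 0.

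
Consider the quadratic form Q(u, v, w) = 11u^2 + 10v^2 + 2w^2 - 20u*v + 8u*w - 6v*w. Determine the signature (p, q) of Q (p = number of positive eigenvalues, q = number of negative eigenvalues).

The symmetric matrix is A = [[11, -10, 4], [-10, 10, -3], [4, -3, 2]].
Congruent diagonalization of A (simultaneous row and column reduction) yields pivots 11, 10/11, 1/10.
That gives 3 positive pivots.

(3, 0)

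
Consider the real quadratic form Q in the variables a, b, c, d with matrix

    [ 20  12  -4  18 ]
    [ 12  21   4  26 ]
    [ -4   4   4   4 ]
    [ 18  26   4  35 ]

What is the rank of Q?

4

An LDLᵀ factorisation of A has diagonal entries 20, 69/5, 16/69, 3/4.
Counting signs: 4 positive.
The rank is the number of nonzero pivots: 4.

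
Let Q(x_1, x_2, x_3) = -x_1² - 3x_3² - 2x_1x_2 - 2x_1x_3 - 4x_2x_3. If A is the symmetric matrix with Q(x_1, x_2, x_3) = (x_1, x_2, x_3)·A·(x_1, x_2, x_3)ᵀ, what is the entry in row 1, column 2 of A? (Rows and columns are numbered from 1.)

The coefficient of x_1·x_2 in Q is -2. For a symmetric A this equals A[1,2] + A[2,1] = 2·A[1,2].
So A[1,2] = -2/2 = -1.

-1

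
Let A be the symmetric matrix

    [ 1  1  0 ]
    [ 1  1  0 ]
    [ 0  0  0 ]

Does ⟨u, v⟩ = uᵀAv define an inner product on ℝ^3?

Congruent diagonalization of A (simultaneous row and column reduction) yields pivots 1, 0, 0.
So there are 1 positive, 2 zero pivots.
Hence Q is positive semidefinite.
⟨·,·⟩ is an inner product exactly when A is positive definite.

no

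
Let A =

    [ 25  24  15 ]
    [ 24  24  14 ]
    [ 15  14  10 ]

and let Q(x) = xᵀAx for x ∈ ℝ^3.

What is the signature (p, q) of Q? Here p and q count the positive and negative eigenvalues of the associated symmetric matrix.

(3, 0)

An LDLᵀ factorisation of A has diagonal entries 25, 24/25, 5/6.
So there are 3 positive pivots.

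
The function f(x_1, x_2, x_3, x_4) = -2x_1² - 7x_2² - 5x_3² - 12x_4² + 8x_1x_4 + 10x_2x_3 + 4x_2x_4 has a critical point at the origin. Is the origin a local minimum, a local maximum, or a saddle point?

The Hessian at the origin is H = [[-4, 0, 0, 8], [0, -14, 10, 4], [0, 10, -10, 0], [8, 4, 0, -24]].
An LDLᵀ factorisation of H has diagonal entries -4, -14, -20/7, -4.
That gives 4 negative pivots.
H is negative definite, so the origin is a strict local maximum.

local maximum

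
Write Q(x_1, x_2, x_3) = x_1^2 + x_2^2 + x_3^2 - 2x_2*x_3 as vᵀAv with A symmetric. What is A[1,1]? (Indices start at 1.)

1

The coefficient of x_1^2 in Q is 1, and that is exactly A[1,1].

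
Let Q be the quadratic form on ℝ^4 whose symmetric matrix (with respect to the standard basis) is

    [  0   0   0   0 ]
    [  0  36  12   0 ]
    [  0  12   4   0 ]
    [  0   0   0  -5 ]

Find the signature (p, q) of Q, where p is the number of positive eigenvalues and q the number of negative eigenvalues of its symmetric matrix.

(1, 1)

Congruent diagonalization of A (simultaneous row and column reduction) yields pivots 0, 36, 0, -5.
That gives 1 positive, 1 negative, 2 zero pivots.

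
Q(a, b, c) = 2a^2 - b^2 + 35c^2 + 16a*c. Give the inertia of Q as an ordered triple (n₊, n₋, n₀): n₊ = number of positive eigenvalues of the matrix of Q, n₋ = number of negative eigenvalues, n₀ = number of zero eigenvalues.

(2, 1, 0)

The associated matrix is A = [[2, 0, 8], [0, -1, 0], [8, 0, 35]].
Applying the same elementary operations to the rows and columns of A produces a congruent diagonal matrix with entries 2, -1, 3.
That gives 2 positive, 1 negative pivots.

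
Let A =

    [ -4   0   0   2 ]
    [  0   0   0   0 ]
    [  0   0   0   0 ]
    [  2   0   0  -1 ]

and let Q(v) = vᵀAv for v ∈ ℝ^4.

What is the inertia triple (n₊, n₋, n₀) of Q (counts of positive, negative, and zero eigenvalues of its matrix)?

(0, 1, 3)

Row-reducing A symmetrically gives the diagonal entries -4, 0, 0, 0.
That gives 1 negative, 3 zero pivots.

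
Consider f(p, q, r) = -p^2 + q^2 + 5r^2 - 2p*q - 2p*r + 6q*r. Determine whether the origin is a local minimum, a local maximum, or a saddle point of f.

The Hessian at the origin is H = [[-2, -2, -2], [-2, 2, 6], [-2, 6, 10]].
Congruent diagonalization of H (simultaneous row and column reduction) yields pivots -2, 4, -4.
Counting signs: 1 positive, 2 negative.
H is indefinite, so the origin is a saddle point.

saddle point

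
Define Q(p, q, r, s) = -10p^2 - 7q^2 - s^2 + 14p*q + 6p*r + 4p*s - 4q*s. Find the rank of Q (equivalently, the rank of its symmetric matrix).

Write A = [[-10, 7, 3, 2], [7, -7, 0, -2], [3, 0, 0, 0], [2, -2, 0, -1]].
An LDLᵀ factorisation of A has diagonal entries -10, -21/10, 3, -3/7.
That gives 1 positive, 3 negative pivots.
The rank is the number of nonzero pivots: 4.

4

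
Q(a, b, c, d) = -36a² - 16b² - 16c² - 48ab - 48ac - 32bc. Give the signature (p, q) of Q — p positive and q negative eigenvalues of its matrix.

Write A = [[-36, -24, -24, 0], [-24, -16, -16, 0], [-24, -16, -16, 0], [0, 0, 0, 0]].
Symmetric row and column elimination reduces A to a congruent diagonal form with pivots -36, 0, 0, 0.
So there are 1 negative, 3 zero pivots.

(0, 1)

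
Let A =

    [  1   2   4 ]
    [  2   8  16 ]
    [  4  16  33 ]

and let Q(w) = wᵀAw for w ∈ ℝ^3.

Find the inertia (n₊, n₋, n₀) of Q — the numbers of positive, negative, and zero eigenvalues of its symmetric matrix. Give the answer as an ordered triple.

(3, 0, 0)

Symmetric row and column elimination reduces A to a congruent diagonal form with pivots 1, 4, 1.
That gives 3 positive pivots.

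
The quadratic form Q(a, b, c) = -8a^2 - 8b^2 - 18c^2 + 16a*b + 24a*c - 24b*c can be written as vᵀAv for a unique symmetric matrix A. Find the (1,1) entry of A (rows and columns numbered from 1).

-8

The coefficient of a^2 in Q is -8, and that is exactly A[1,1].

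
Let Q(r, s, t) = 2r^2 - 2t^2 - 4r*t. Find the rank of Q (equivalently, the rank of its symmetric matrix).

2

The symmetric matrix is A = [[2, 0, -2], [0, 0, 0], [-2, 0, -2]].
Applying the same elementary operations to the rows and columns of A produces a congruent diagonal matrix with entries 2, 0, -4.
That gives 1 positive, 1 negative, 1 zero pivots.
The rank is the number of nonzero pivots: 2.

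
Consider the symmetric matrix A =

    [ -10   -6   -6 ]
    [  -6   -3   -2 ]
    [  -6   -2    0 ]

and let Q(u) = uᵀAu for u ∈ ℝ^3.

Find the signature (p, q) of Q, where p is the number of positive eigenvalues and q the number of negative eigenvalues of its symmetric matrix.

(1, 2)

Congruent diagonalization of A (simultaneous row and column reduction) yields pivots -10, 3/5, -2/3.
Counting signs: 1 positive, 2 negative.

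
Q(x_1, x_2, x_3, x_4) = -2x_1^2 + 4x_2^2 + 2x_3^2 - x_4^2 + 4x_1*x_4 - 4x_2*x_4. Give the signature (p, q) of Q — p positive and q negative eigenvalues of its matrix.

Write A = [[-2, 0, 0, 2], [0, 4, 0, -2], [0, 0, 2, 0], [2, -2, 0, -1]].
Congruent diagonalization of A (simultaneous row and column reduction) yields pivots -2, 4, 2, 0.
That gives 2 positive, 1 negative, 1 zero pivots.

(2, 1)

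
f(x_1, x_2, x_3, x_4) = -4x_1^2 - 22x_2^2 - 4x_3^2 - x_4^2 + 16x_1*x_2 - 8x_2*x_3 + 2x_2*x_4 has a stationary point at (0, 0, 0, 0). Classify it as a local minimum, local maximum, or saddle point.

The Hessian at the origin is H = [[-8, 16, 0, 0], [16, -44, -8, 2], [0, -8, -8, 0], [0, 2, 0, -2]].
Applying the same elementary operations to the rows and columns of H produces a congruent diagonal matrix with entries -8, -12, -8/3, -1.
That gives 4 negative pivots.
H is negative definite, so the origin is a strict local maximum.

local maximum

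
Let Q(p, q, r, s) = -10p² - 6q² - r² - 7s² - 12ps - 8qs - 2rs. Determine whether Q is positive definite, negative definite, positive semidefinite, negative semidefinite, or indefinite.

indefinite

Write A = [[-10, 0, 0, -6], [0, -6, 0, -4], [0, 0, -1, -1], [-6, -4, -1, -7]].
Congruent diagonalization of A (simultaneous row and column reduction) yields pivots -10, -6, -1, 4/15.
Counting signs: 1 positive, 3 negative.
Hence Q is indefinite.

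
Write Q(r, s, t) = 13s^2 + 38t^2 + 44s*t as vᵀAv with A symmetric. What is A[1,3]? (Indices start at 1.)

0

The coefficient of r·t in Q is 0. For a symmetric A this equals A[1,3] + A[3,1] = 2·A[1,3].
So A[1,3] = 0/2 = 0.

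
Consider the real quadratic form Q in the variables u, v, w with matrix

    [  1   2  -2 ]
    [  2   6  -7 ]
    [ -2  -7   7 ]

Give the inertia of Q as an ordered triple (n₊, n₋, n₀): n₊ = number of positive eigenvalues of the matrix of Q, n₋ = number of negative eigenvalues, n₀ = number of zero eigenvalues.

Congruent diagonalization of A (simultaneous row and column reduction) yields pivots 1, 2, -3/2.
Counting signs: 2 positive, 1 negative.

(2, 1, 0)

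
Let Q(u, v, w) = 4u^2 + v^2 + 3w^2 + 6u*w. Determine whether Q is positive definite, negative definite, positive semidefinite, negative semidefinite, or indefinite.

positive definite

The symmetric matrix of Q is A = [[4, 0, 3], [0, 1, 0], [3, 0, 3]].
Leading principal minors: Δ_1 = 4, Δ_2 = 4, Δ_3 = 3.
All leading principal minors are positive, so by Sylvester's criterion Q is positive definite.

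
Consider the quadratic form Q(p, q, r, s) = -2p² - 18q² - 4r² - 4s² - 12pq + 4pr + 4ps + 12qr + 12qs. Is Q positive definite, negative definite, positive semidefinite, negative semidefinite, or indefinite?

Write A = [[-2, -6, 2, 2], [-6, -18, 6, 6], [2, 6, -4, 0], [2, 6, 0, -4]].
Row-reducing A symmetrically gives the diagonal entries -2, 0, -2, 0.
Counting signs: 2 negative, 2 zero.
Hence Q is negative semidefinite.

negative semidefinite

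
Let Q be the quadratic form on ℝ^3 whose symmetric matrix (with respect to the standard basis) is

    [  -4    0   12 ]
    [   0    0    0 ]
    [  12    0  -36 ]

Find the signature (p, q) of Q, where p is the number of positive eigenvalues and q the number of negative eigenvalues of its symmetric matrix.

Applying the same elementary operations to the rows and columns of A produces a congruent diagonal matrix with entries -4, 0, 0.
Counting signs: 1 negative, 2 zero.

(0, 1)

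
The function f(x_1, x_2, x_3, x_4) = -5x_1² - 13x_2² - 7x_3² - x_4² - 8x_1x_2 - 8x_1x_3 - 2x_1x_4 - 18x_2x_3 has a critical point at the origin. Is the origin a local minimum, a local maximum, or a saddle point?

The Hessian at the origin is H = [[-10, -8, -8, -2], [-8, -26, -18, 0], [-8, -18, -14, 0], [-2, 0, 0, -2]].
An LDLᵀ factorisation of H has diagonal entries -10, -98/5, -36/49, -8/9.
Counting signs: 4 negative.
H is negative definite, so the origin is a strict local maximum.

local maximum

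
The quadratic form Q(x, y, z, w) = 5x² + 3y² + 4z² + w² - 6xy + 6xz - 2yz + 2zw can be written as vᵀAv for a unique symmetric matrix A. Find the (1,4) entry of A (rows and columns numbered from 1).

0

The coefficient of x·w in Q is 0. For a symmetric A this equals A[1,4] + A[4,1] = 2·A[1,4].
So A[1,4] = 0/2 = 0.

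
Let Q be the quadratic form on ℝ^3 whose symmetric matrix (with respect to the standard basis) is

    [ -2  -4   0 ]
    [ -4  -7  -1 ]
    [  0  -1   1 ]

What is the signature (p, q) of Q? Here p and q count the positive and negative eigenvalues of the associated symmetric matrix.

(1, 1)

Row-reducing A symmetrically gives the diagonal entries -2, 1, 0.
Counting signs: 1 positive, 1 negative, 1 zero.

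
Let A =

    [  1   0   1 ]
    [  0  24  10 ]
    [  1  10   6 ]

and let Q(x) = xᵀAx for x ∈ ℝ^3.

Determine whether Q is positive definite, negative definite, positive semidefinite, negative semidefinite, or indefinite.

Row-reducing A symmetrically gives the diagonal entries 1, 24, 5/6.
Counting signs: 3 positive.
Hence Q is positive definite.

positive definite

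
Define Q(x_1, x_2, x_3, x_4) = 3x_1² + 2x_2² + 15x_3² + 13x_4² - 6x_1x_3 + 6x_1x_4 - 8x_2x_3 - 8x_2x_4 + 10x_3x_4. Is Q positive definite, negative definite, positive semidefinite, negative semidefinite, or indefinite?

positive definite

The symmetric matrix of Q is A = [[3, 0, -3, 3], [0, 2, -4, -4], [-3, -4, 15, 5], [3, -4, 5, 13]].
Leading principal minors: Δ_1 = 3, Δ_2 = 6, Δ_3 = 24, Δ_4 = 48.
All leading principal minors are positive, so by Sylvester's criterion Q is positive definite.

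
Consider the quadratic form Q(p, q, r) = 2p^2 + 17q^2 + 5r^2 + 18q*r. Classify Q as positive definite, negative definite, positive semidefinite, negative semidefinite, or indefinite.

The symmetric matrix is A = [[2, 0, 0], [0, 17, 9], [0, 9, 5]].
Applying the same elementary operations to the rows and columns of A produces a congruent diagonal matrix with entries 2, 17, 4/17.
Counting signs: 3 positive.
Hence Q is positive definite.

positive definite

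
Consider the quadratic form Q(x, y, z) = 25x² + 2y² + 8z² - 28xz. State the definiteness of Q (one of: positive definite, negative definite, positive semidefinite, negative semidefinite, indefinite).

The associated matrix is A = [[25, 0, -14], [0, 2, 0], [-14, 0, 8]].
Symmetric row and column elimination reduces A to a congruent diagonal form with pivots 25, 2, 4/25.
Counting signs: 3 positive.
Hence Q is positive definite.

positive definite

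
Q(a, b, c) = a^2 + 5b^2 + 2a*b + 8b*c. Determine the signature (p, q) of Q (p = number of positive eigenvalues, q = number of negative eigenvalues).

The associated matrix is A = [[1, 1, 0], [1, 5, 4], [0, 4, 0]].
Symmetric row and column elimination reduces A to a congruent diagonal form with pivots 1, 4, -4.
That gives 2 positive, 1 negative pivots.

(2, 1)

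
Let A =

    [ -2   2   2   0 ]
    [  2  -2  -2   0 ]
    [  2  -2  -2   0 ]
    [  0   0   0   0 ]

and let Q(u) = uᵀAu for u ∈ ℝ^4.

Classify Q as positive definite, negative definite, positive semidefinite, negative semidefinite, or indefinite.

Congruent diagonalization of A (simultaneous row and column reduction) yields pivots -2, 0, 0, 0.
Counting signs: 1 negative, 3 zero.
Hence Q is negative semidefinite.

negative semidefinite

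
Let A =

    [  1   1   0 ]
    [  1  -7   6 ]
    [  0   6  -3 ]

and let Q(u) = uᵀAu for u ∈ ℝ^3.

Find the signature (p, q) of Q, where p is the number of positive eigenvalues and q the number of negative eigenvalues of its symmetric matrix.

(2, 1)

Applying the same elementary operations to the rows and columns of A produces a congruent diagonal matrix with entries 1, -8, 3/2.
Counting signs: 2 positive, 1 negative.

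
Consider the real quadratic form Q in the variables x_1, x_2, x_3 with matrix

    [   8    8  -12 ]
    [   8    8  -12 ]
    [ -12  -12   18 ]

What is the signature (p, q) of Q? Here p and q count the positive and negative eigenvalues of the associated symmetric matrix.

(1, 0)

Symmetric row and column elimination reduces A to a congruent diagonal form with pivots 8, 0, 0.
So there are 1 positive, 2 zero pivots.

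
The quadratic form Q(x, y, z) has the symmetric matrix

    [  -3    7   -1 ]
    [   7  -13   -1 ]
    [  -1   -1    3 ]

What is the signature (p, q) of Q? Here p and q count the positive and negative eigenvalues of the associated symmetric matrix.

Row-reducing A symmetrically gives the diagonal entries -3, 10/3, 0.
That gives 1 positive, 1 negative, 1 zero pivots.

(1, 1)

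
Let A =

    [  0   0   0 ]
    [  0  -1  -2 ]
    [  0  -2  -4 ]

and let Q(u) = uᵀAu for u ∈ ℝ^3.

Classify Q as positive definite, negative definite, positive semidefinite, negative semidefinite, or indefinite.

Congruent diagonalization of A (simultaneous row and column reduction) yields pivots 0, -1, 0.
Counting signs: 1 negative, 2 zero.
Hence Q is negative semidefinite.

negative semidefinite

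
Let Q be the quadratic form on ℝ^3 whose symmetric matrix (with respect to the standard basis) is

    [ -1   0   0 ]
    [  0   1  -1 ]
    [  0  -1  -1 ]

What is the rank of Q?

3

An LDLᵀ factorisation of A has diagonal entries -1, 1, -2.
That gives 1 positive, 2 negative pivots.
The rank is the number of nonzero pivots: 3.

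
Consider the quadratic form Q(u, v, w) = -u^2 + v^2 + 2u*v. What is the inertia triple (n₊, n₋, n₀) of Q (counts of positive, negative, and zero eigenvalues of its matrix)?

(1, 1, 1)

The symmetric matrix is A = [[-1, 1, 0], [1, 1, 0], [0, 0, 0]].
Row-reducing A symmetrically gives the diagonal entries -1, 2, 0.
Counting signs: 1 positive, 1 negative, 1 zero.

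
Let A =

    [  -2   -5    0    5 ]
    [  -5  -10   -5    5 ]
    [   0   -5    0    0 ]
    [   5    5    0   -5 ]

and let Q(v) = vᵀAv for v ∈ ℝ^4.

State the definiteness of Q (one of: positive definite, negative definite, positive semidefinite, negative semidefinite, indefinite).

indefinite

Row-reducing A symmetrically gives the diagonal entries -2, 5/2, -10, 15/2.
Counting signs: 2 positive, 2 negative.
Hence Q is indefinite.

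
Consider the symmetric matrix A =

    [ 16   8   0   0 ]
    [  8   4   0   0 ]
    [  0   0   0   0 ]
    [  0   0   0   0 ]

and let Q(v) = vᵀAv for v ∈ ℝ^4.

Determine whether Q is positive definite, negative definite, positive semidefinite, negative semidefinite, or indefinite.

Applying the same elementary operations to the rows and columns of A produces a congruent diagonal matrix with entries 16, 0, 0, 0.
Counting signs: 1 positive, 3 zero.
Hence Q is positive semidefinite.

positive semidefinite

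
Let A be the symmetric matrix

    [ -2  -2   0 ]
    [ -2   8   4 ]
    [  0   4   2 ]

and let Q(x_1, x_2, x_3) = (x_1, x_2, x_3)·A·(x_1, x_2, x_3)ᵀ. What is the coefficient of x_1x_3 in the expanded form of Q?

The coefficient of x_1x_3 is A[1,3] + A[3,1] = 2·0 = 0.

0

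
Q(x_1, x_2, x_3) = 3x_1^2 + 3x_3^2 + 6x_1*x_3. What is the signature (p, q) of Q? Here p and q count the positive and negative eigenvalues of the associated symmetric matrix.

The symmetric matrix is A = [[3, 0, 3], [0, 0, 0], [3, 0, 3]].
Applying the same elementary operations to the rows and columns of A produces a congruent diagonal matrix with entries 3, 0, 0.
So there are 1 positive, 2 zero pivots.

(1, 0)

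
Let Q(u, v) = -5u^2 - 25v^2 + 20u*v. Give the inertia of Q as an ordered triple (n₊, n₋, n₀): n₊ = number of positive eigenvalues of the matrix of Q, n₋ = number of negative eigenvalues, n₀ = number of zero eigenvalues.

(0, 2, 0)

The symmetric matrix is A = [[-5, 10], [10, -25]].
An LDLᵀ factorisation of A has diagonal entries -5, -5.
That gives 2 negative pivots.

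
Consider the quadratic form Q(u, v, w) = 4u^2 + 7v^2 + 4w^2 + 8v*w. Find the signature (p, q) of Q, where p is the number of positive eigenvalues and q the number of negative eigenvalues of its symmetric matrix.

(3, 0)

The associated matrix is A = [[4, 0, 0], [0, 7, 4], [0, 4, 4]].
Symmetric row and column elimination reduces A to a congruent diagonal form with pivots 4, 7, 12/7.
That gives 3 positive pivots.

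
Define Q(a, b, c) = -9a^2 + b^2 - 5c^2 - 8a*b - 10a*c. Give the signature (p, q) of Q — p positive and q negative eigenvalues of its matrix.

(1, 2)

The symmetric matrix is A = [[-9, -4, -5], [-4, 1, 0], [-5, 0, -5]].
Symmetric row and column elimination reduces A to a congruent diagonal form with pivots -9, 25/9, -4.
That gives 1 positive, 2 negative pivots.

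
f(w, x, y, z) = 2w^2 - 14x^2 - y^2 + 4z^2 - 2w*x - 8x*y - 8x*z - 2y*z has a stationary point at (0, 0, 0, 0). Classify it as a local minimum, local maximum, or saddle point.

saddle point

The Hessian at the origin is H = [[4, -2, 0, 0], [-2, -28, -8, -8], [0, -8, -2, -2], [0, -8, -2, 8]].
Applying the same elementary operations to the rows and columns of H produces a congruent diagonal matrix with entries 4, -29, 6/29, 10.
So there are 3 positive, 1 negative pivots.
H is indefinite, so the origin is a saddle point.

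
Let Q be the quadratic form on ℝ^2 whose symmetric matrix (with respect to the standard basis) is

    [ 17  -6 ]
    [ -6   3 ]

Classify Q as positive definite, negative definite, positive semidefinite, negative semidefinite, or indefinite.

positive definite

Symmetric row and column elimination reduces A to a congruent diagonal form with pivots 17, 15/17.
So there are 2 positive pivots.
Hence Q is positive definite.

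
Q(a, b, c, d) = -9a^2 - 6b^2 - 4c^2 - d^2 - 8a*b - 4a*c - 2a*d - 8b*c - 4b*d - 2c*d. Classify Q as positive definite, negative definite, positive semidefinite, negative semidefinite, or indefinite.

The associated matrix is A = [[-9, -4, -2, -1], [-4, -6, -4, -2], [-2, -4, -4, -1], [-1, -2, -1, -1]].
An LDLᵀ factorisation of A has diagonal entries -9, -38/9, -24/19, -5/24.
That gives 4 negative pivots.
Hence Q is negative definite.

negative definite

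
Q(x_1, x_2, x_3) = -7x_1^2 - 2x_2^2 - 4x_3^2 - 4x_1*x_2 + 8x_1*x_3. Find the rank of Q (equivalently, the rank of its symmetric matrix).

3

The associated matrix is A = [[-7, -2, 4], [-2, -2, 0], [4, 0, -4]].
Congruent diagonalization of A (simultaneous row and column reduction) yields pivots -7, -10/7, -4/5.
Counting signs: 3 negative.
The rank is the number of nonzero pivots: 3.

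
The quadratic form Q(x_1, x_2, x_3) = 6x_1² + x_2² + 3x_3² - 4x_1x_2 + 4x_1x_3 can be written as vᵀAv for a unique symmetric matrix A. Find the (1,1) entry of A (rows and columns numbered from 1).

The coefficient of x_1² in Q is 6, and that is exactly A[1,1].

6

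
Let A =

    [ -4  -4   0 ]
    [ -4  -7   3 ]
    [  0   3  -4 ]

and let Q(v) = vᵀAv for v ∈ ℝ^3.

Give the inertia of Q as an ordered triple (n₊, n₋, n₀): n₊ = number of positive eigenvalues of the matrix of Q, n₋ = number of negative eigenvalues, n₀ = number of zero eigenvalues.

(0, 3, 0)

Symmetric row and column elimination reduces A to a congruent diagonal form with pivots -4, -3, -1.
That gives 3 negative pivots.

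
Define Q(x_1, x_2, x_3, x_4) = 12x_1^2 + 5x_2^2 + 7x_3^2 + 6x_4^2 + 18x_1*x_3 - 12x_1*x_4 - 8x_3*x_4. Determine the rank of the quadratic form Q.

4

Write A = [[12, 0, 9, -6], [0, 5, 0, 0], [9, 0, 7, -4], [-6, 0, -4, 6]].
An LDLᵀ factorisation of A has diagonal entries 12, 5, 1/4, 2.
That gives 4 positive pivots.
The rank is the number of nonzero pivots: 4.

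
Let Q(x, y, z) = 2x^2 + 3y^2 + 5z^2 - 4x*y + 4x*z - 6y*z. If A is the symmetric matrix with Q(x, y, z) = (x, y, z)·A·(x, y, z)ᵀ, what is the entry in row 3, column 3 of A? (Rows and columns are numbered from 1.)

The coefficient of z^2 in Q is 5, and that is exactly A[3,3].

5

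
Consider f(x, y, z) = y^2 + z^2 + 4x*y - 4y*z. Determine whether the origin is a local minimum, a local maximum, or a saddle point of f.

saddle point

The Hessian at the origin is H = [[0, 4, 0], [4, 2, -4], [0, -4, 2]].
H is indefinite, so the origin is a saddle point.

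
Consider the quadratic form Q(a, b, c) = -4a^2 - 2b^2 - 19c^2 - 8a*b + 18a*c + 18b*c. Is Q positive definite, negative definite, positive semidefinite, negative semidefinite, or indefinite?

Write A = [[-4, -4, 9], [-4, -2, 9], [9, 9, -19]].
Congruent diagonalization of A (simultaneous row and column reduction) yields pivots -4, 2, 5/4.
So there are 2 positive, 1 negative pivots.
Hence Q is indefinite.

indefinite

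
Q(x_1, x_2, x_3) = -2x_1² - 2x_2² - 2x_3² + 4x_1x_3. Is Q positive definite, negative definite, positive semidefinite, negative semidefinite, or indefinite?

negative semidefinite

Write A = [[-2, 0, 2], [0, -2, 0], [2, 0, -2]].
Row-reducing A symmetrically gives the diagonal entries -2, -2, 0.
That gives 2 negative, 1 zero pivots.
Hence Q is negative semidefinite.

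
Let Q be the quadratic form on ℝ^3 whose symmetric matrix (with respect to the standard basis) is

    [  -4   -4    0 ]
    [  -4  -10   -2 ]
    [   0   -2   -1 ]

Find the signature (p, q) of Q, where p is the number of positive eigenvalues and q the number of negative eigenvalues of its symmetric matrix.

Congruent diagonalization of A (simultaneous row and column reduction) yields pivots -4, -6, -1/3.
That gives 3 negative pivots.

(0, 3)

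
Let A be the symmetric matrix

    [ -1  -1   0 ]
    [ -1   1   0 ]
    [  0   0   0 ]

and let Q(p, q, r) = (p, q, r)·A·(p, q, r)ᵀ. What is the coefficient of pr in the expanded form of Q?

The coefficient of pr is A[1,3] + A[3,1] = 2·0 = 0.

0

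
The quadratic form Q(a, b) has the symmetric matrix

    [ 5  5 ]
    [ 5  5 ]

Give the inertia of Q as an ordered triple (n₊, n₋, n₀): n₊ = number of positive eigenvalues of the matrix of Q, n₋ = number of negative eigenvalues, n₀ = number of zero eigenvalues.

Applying the same elementary operations to the rows and columns of A produces a congruent diagonal matrix with entries 5, 0.
Counting signs: 1 positive, 1 zero.

(1, 0, 1)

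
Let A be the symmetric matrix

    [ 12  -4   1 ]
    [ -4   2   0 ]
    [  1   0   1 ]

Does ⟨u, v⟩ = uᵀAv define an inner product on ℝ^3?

Applying the same elementary operations to the rows and columns of A produces a congruent diagonal matrix with entries 12, 2/3, 3/4.
So there are 3 positive pivots.
Hence Q is positive definite.
⟨·,·⟩ is an inner product exactly when A is positive definite.

yes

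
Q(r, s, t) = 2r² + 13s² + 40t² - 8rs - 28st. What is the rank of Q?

The symmetric matrix is A = [[2, -4, 0], [-4, 13, -14], [0, -14, 40]].
Applying the same elementary operations to the rows and columns of A produces a congruent diagonal matrix with entries 2, 5, 4/5.
That gives 3 positive pivots.
The rank is the number of nonzero pivots: 3.

3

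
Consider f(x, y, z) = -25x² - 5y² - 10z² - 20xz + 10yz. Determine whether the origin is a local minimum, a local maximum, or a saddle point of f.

The Hessian at the origin is H = [[-50, 0, -20], [0, -10, 10], [-20, 10, -20]].
Congruent diagonalization of H (simultaneous row and column reduction) yields pivots -50, -10, -2.
So there are 3 negative pivots.
H is negative definite, so the origin is a strict local maximum.

local maximum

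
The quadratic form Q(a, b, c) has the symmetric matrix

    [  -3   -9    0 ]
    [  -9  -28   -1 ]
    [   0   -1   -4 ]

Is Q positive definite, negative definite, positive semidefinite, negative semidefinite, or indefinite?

negative definite

Leading principal minors: Δ_1 = -3, Δ_2 = 3, Δ_3 = -9.
The signs alternate starting with Δ_1 < 0, so by Sylvester's criterion Q is negative definite.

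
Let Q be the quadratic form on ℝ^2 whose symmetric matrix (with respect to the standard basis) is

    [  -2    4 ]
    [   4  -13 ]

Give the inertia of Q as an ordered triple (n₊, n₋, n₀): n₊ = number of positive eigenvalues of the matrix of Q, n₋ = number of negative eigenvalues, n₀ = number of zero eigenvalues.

Symmetric row and column elimination reduces A to a congruent diagonal form with pivots -2, -5.
Counting signs: 2 negative.

(0, 2, 0)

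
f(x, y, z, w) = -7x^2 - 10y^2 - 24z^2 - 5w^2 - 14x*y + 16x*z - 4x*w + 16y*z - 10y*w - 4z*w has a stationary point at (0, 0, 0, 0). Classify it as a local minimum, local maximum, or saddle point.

The Hessian at the origin is H = [[-14, -14, 16, -4], [-14, -20, 16, -10], [16, 16, -48, -4], [-4, -10, -4, -10]].
An LDLᵀ factorisation of H has diagonal entries -14, -6, -208/7, -5/13.
So there are 4 negative pivots.
H is negative definite, so the origin is a strict local maximum.

local maximum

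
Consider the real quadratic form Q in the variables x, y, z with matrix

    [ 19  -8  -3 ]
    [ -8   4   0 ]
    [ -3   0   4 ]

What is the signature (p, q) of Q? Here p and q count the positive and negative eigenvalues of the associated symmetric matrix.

(3, 0)

An LDLᵀ factorisation of A has diagonal entries 19, 12/19, 1.
Counting signs: 3 positive.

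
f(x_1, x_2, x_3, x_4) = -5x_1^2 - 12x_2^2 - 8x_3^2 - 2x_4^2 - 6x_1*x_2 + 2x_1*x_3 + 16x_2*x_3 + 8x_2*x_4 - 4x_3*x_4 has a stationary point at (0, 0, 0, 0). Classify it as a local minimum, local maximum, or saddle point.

The Hessian at the origin is H = [[-10, -6, 2, 0], [-6, -24, 16, 8], [2, 16, -16, -4], [0, 8, -4, -4]].
Congruent diagonalization of H (simultaneous row and column reduction) yields pivots -10, -102/5, -248/51, -6/31.
That gives 4 negative pivots.
H is negative definite, so the origin is a strict local maximum.

local maximum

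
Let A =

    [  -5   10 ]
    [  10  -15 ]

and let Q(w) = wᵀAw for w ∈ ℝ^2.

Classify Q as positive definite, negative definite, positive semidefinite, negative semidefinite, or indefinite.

indefinite

For the 2×2 matrix [[-5, 10], [10, -15]]: det = -5·-15 − (10)² = -25, trace = -20.
det < 0 so the eigenvalues have opposite signs; the form is indefinite.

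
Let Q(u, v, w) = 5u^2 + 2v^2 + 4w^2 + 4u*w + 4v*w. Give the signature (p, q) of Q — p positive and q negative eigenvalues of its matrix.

(3, 0)

The associated matrix is A = [[5, 0, 2], [0, 2, 2], [2, 2, 4]].
Row-reducing A symmetrically gives the diagonal entries 5, 2, 6/5.
Counting signs: 3 positive.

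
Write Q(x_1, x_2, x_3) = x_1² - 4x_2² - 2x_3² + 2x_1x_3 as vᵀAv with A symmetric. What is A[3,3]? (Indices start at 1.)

The coefficient of x_3² in Q is -2, and that is exactly A[3,3].

-2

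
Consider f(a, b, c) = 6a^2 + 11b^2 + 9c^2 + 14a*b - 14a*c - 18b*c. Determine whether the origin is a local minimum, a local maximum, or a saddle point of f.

local minimum

The Hessian at the origin is H = [[12, 14, -14], [14, 22, -18], [-14, -18, 18]].
An LDLᵀ factorisation of H has diagonal entries 12, 17/3, 20/17.
That gives 3 positive pivots.
H is positive definite, so the origin is a strict local minimum.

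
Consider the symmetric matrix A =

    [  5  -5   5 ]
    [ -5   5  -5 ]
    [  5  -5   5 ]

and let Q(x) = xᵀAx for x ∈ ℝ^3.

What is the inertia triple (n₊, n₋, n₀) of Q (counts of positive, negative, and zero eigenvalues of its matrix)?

Symmetric row and column elimination reduces A to a congruent diagonal form with pivots 5, 0, 0.
That gives 1 positive, 2 zero pivots.

(1, 0, 2)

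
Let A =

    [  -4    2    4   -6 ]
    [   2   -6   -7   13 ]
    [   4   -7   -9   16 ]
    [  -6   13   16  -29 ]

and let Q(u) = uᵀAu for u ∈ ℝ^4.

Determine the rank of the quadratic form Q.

2

Row-reducing A symmetrically gives the diagonal entries -4, -5, 0, 0.
Counting signs: 2 negative, 2 zero.
The rank is the number of nonzero pivots: 2.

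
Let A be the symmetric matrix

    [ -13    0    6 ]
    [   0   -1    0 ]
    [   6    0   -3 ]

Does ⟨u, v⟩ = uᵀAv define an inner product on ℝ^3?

no

Leading principal minors: Δ_1 = -13, Δ_2 = 13, Δ_3 = -3.
The signs alternate starting with Δ_1 < 0, so by Sylvester's criterion Q is negative definite.
⟨·,·⟩ is an inner product exactly when A is positive definite.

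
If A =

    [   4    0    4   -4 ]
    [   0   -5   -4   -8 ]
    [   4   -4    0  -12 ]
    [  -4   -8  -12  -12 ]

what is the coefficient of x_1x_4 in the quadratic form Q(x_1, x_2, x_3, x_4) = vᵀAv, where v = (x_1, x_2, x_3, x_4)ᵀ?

-8

The coefficient of x_1x_4 is A[1,4] + A[4,1] = 2·(-4) = -8.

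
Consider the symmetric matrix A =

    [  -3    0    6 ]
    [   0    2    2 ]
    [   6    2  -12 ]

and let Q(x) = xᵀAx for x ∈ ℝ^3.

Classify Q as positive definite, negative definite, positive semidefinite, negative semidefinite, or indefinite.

Applying the same elementary operations to the rows and columns of A produces a congruent diagonal matrix with entries -3, 2, -2.
That gives 1 positive, 2 negative pivots.
Hence Q is indefinite.

indefinite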